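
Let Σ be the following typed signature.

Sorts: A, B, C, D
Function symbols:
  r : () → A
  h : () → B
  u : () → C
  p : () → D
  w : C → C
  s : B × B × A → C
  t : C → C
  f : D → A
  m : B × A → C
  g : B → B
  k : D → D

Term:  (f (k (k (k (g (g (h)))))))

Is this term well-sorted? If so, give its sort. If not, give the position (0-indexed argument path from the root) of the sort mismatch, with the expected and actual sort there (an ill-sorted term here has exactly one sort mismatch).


            (h) : B
          (g (h)) : B
        (g (g (h))) : B
      (k (g (g (h)))) : ✗ arg 0 at [0, 0, 0, 0] has sort B, expected D

ill-sorted at position [0, 0, 0, 0]: expected D, got B


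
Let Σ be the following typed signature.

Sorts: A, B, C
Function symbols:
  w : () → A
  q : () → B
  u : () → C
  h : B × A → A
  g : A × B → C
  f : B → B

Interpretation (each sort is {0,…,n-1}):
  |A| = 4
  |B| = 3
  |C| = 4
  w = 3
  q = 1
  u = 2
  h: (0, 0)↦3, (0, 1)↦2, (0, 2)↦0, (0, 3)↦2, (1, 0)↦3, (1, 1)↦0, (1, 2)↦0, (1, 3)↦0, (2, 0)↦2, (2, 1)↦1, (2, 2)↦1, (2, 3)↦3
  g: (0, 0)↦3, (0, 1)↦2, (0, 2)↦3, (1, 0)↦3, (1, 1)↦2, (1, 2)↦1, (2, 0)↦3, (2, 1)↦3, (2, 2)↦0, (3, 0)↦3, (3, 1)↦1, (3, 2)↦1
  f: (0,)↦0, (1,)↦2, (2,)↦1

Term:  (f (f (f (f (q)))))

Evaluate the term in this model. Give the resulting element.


  q = 1
  (f (q)) = f(1,) = 2
  (f (f (q))) = f(2,) = 1
  (f (f (f (q)))) = f(1,) = 2
  (f (f (f (f (q))))) = f(2,) = 1

value = 1


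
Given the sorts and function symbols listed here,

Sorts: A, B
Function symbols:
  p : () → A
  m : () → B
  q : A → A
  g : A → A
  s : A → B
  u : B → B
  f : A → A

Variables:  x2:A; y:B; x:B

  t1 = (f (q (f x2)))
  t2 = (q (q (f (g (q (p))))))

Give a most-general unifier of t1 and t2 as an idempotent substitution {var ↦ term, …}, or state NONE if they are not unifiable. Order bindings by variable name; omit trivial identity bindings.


head clash or occurs-check failure — not unifiable

NONE (not unifiable)


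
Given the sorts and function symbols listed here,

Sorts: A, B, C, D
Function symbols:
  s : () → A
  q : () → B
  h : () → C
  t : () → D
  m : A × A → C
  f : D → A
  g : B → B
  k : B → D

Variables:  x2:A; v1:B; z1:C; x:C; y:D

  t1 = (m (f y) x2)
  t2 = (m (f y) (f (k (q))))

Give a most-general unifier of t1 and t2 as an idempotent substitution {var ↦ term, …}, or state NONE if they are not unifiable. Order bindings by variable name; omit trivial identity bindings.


{x2 ↦ (f (k (q)))}


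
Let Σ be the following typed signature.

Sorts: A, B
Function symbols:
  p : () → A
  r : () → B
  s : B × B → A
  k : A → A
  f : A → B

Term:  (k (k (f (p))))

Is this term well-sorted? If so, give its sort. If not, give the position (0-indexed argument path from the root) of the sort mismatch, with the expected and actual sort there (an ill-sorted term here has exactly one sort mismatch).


ill-sorted at position [0, 0]: expected A, got B

      (p) : A
    (f (p)) : B
  (k (f (p))) : ✗ arg 0 at [0, 0] has sort B, expected A


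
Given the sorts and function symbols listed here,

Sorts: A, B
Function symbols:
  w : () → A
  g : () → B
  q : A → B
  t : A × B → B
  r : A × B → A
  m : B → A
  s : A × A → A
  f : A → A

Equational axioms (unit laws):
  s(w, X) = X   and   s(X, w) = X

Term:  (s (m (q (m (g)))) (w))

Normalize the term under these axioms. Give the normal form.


normal form = (m (q (m (g))))

1. (s (m (q (m (g)))) (w))  →  (m (q (m (g))))


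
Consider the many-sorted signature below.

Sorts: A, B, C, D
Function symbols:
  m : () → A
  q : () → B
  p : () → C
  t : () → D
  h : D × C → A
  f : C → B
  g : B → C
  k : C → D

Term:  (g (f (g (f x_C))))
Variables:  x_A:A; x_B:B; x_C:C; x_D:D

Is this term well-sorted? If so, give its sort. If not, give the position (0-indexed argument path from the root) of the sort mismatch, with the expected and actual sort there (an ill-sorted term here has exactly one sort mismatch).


well-sorted; sort = C

        x_C : C
      (f x_C) : B
    (g (f x_C)) : C
  (f (g (f x_C))) : B
(g (f (g (f x_C)))) : C


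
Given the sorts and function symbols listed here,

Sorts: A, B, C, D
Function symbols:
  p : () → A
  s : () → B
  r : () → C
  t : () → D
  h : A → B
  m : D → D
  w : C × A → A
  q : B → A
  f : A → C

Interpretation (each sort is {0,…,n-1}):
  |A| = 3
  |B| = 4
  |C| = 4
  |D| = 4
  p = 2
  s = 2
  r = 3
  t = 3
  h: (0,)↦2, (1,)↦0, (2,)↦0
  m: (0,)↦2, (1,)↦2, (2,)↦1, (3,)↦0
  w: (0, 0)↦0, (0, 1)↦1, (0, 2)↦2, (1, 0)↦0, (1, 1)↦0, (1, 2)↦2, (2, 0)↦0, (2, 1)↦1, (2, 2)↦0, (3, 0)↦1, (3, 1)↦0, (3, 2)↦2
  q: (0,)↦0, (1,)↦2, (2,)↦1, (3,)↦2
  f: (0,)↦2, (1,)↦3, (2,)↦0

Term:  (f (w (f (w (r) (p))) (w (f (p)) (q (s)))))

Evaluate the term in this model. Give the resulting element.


value = 3

  r = 3
  p = 2
  (w (r) (p)) = w(3, 2) = 2
  (f (w (r) (p))) = f(2,) = 0
  p = 2
  (f (p)) = f(2,) = 0
  s = 2
  (q (s)) = q(2,) = 1
  (w (f (p)) (q (s))) = w(0, 1) = 1
  (w (f (w (r) (p))) (w (f (p)) (q (s)))) = w(0, 1) = 1
  (f (w (f (w (r) (p))) (w (f (p)) (q (s))))) = f(1,) = 3


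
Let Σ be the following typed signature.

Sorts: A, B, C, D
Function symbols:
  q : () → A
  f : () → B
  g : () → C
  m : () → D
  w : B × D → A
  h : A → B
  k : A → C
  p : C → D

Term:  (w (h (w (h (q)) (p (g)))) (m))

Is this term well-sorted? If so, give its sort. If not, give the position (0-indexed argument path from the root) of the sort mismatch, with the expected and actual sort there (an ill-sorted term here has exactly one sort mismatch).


well-sorted; sort = A

        (q) : A
      (h (q)) : B
        (g) : C
      (p (g)) : D
    (w (h (q)) (p (g))) : A
  (h (w (h (q)) (p (g)))) : B
  (m) : D
(w (h (w (h (q)) (p (g)))) (m)) : A


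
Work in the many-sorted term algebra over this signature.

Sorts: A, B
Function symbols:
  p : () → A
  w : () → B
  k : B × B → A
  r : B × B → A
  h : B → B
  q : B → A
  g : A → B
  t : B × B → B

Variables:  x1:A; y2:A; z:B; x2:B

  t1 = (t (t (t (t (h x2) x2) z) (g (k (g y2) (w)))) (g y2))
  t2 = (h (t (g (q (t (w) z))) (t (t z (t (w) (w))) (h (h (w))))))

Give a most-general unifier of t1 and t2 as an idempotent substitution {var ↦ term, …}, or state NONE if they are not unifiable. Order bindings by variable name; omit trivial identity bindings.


NONE (not unifiable)

head clash or occurs-check failure — not unifiable


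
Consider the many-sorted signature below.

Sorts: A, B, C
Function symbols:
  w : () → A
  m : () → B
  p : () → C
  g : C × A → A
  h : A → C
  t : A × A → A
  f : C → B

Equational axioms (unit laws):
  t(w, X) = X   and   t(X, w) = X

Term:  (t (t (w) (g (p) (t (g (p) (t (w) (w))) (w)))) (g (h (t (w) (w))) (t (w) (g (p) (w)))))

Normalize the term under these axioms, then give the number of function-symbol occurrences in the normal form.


1. (t (t (w) (g (p) (t (g (p) (t (w) (w))) (w)))) (g (h (t (w) (w))) (t (w) (g (p) (w)))))  →  (t (g (p) (t (g (p) (t (w) (w))) (w))) (g (h (t (w) (w))) (t (w) (g (p) (w)))))
2. (t (g (p) (t (g (p) (t (w) (w))) (w))) (g (h (t (w) (w))) (t (w) (g (p) (w)))))  →  (t (g (p) (g (p) (t (w) (w)))) (g (h (t (w) (w))) (t (w) (g (p) (w)))))
3. (t (g (p) (g (p) (t (w) (w)))) (g (h (t (w) (w))) (t (w) (g (p) (w)))))  →  (t (g (p) (g (p) (w))) (g (h (t (w) (w))) (t (w) (g (p) (w)))))
4. (t (g (p) (g (p) (w))) (g (h (t (w) (w))) (t (w) (g (p) (w)))))  →  (t (g (p) (g (p) (w))) (g (h (w)) (t (w) (g (p) (w)))))
5. (t (g (p) (g (p) (w))) (g (h (w)) (t (w) (g (p) (w)))))  →  (t (g (p) (g (p) (w))) (g (h (w)) (g (p) (w))))
normal form: (t (g (p) (g (p) (w))) (g (h (w)) (g (p) (w))))

size = 12


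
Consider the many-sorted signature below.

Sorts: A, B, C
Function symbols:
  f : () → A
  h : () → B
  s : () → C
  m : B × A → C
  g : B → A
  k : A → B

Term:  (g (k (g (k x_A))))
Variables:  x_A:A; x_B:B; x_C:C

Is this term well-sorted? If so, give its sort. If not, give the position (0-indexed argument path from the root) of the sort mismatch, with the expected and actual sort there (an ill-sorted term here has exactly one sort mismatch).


well-sorted; sort = A

        x_A : A
      (k x_A) : B
    (g (k x_A)) : A
  (k (g (k x_A))) : B
(g (k (g (k x_A)))) : A


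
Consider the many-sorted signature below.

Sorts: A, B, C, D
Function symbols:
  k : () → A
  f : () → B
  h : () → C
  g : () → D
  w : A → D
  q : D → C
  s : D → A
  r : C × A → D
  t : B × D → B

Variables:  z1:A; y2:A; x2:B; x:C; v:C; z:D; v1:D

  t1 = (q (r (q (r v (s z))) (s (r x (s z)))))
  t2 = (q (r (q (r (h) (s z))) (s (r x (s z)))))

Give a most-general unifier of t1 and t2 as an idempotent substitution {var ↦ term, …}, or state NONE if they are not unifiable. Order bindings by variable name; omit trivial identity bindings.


{v ↦ (h)}


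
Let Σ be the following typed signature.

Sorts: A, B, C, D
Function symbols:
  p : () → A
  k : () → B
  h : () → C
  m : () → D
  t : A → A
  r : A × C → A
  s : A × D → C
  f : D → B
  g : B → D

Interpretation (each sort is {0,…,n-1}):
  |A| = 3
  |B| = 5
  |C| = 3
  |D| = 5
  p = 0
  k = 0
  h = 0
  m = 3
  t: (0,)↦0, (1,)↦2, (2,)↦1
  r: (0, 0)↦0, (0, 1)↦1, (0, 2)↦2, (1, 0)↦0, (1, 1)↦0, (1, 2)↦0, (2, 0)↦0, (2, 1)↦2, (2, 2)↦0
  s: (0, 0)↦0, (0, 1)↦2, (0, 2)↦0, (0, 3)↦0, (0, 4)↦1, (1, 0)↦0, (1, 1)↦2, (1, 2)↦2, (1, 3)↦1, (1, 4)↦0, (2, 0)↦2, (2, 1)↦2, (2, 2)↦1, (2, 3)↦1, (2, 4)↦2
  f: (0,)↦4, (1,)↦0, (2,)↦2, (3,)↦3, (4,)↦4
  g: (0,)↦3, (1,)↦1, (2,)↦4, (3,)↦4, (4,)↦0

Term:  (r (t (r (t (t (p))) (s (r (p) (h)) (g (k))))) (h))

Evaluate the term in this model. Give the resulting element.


value = 0

  p = 0
  (t (p)) = t(0,) = 0
  (t (t (p))) = t(0,) = 0
  p = 0
  h = 0
  (r (p) (h)) = r(0, 0) = 0
  k = 0
  (g (k)) = g(0,) = 3
  (s (r (p) (h)) (g (k))) = s(0, 3) = 0
  (r (t (t (p))) (s (r (p) (h)) (g (k)))) = r(0, 0) = 0
  (t (r (t (t (p))) (s (r (p) (h)) (g (k))))) = t(0,) = 0
  h = 0
  (r (t (r (t (t (p))) (s (r (p) (h)) (g (k))))) (h)) = r(0, 0) = 0


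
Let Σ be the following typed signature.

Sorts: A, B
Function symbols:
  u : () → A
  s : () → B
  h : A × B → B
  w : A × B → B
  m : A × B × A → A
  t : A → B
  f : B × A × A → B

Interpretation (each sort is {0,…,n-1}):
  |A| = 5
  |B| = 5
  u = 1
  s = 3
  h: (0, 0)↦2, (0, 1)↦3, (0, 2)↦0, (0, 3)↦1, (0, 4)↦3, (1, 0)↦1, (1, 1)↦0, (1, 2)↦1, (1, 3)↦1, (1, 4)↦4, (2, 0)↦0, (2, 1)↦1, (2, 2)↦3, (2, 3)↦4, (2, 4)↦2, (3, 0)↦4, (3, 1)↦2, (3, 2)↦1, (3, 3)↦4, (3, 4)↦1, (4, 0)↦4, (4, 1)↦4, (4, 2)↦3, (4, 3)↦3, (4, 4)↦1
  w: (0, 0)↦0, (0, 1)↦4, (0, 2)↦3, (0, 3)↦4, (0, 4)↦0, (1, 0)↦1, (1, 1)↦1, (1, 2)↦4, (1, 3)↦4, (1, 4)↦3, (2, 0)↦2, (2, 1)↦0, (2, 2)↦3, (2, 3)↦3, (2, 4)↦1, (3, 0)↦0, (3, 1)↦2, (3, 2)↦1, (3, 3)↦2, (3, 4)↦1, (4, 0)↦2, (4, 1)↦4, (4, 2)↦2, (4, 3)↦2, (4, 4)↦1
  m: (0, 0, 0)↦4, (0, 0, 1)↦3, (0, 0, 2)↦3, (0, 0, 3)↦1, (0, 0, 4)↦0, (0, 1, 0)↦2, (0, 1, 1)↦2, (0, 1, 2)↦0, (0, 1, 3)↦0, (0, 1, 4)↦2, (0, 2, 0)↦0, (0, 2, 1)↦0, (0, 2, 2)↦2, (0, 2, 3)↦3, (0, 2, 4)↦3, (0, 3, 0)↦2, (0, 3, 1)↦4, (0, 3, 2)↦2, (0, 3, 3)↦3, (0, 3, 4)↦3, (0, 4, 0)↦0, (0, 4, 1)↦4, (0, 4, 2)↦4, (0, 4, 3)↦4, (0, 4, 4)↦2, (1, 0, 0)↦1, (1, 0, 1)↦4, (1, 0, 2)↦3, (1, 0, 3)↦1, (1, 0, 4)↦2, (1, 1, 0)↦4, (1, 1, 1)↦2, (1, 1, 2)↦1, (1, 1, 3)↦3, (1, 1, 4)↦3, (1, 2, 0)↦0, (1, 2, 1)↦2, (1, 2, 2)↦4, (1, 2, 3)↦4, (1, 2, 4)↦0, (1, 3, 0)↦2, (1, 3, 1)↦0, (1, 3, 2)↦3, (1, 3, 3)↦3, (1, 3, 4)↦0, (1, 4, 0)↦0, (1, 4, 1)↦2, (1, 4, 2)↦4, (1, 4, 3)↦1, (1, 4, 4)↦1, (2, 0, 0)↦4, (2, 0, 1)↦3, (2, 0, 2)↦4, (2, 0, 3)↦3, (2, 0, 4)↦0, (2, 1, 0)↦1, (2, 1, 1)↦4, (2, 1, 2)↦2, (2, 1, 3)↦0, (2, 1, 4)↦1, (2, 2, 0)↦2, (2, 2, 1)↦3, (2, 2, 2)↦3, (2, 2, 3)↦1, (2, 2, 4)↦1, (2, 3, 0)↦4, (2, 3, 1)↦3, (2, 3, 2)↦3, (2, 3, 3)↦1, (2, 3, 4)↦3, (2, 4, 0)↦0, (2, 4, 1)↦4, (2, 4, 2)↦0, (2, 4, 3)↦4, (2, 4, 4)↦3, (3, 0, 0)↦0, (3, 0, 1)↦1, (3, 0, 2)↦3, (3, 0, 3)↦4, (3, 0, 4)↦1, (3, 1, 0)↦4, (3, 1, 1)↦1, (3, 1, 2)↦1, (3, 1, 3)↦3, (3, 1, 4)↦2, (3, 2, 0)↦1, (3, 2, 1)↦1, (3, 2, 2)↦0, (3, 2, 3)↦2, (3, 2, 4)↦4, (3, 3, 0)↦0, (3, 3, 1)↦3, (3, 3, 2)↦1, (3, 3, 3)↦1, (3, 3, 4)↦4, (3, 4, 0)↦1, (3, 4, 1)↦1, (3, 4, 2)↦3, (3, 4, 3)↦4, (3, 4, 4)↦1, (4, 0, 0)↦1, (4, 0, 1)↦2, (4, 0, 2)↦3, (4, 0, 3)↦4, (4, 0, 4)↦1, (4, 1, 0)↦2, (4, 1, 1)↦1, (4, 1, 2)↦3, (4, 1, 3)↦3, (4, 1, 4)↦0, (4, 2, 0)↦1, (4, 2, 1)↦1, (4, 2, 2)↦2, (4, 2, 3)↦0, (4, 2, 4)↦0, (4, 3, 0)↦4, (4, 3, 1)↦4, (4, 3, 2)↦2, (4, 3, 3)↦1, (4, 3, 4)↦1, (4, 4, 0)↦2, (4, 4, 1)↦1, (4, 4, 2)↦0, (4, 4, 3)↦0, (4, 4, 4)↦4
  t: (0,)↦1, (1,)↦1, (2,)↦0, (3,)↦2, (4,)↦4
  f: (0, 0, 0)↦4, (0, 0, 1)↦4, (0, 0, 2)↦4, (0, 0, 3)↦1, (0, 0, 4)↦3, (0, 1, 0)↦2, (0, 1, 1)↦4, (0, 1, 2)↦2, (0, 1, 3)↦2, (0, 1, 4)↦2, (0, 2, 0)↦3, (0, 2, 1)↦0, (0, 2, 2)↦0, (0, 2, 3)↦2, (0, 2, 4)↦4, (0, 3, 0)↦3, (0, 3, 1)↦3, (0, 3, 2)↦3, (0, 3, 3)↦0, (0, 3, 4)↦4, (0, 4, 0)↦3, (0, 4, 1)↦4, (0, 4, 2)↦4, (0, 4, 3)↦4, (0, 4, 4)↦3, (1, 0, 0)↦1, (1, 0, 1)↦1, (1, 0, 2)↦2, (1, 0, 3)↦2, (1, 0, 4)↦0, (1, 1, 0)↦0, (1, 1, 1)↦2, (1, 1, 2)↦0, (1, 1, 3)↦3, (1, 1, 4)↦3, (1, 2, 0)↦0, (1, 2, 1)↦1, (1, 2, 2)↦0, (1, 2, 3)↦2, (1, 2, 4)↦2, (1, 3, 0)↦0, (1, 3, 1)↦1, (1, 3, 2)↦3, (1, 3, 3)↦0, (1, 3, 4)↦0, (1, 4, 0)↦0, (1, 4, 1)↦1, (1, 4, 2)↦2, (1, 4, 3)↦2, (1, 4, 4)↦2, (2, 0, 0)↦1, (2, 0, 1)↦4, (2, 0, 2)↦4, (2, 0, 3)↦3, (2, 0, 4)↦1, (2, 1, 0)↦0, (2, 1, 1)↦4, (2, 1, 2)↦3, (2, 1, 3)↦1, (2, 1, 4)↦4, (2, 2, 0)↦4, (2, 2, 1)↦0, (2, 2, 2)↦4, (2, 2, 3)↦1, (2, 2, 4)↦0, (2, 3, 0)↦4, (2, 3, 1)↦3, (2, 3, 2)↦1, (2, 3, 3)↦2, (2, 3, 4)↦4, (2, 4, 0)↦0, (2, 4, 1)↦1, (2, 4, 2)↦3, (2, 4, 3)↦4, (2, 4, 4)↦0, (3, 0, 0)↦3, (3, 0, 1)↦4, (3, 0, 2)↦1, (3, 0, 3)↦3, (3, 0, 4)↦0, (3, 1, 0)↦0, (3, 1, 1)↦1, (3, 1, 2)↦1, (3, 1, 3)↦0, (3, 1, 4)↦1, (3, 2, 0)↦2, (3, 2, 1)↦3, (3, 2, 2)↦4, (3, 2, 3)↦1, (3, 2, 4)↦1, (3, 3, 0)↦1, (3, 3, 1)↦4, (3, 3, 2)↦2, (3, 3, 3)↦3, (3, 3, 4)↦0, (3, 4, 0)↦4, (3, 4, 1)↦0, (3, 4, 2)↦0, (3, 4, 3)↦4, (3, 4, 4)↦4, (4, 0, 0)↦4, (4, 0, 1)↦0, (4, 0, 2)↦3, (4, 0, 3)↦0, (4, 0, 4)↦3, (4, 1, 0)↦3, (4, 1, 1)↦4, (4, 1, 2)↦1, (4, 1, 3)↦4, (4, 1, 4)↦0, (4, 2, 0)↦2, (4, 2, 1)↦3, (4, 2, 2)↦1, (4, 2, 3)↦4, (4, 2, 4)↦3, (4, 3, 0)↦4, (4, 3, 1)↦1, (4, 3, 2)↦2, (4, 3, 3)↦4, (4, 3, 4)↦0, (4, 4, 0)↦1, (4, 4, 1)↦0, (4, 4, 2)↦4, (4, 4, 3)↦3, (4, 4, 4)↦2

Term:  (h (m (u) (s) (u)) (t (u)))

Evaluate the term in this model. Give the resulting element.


  u = 1
  s = 3
  u = 1
  (m (u) (s) (u)) = m(1, 3, 1) = 0
  u = 1
  (t (u)) = t(1,) = 1
  (h (m (u) (s) (u)) (t (u))) = h(0, 1) = 3

value = 3


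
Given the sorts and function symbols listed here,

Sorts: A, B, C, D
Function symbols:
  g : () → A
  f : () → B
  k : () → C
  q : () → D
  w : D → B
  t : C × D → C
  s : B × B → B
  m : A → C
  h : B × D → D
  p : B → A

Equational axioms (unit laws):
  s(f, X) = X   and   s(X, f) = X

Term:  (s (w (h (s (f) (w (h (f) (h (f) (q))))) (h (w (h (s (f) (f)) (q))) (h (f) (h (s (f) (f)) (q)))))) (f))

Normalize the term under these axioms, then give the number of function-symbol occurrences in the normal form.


size = 18

1. (s (w (h (s (f) (w (h (f) (h (f) (q))))) (h (w (h (s (f) (f)) (q))) (h (f) (h (s (f) (f)) (q)))))) (f))  →  (w (h (s (f) (w (h (f) (h (f) (q))))) (h (w (h (s (f) (f)) (q))) (h (f) (h (s (f) (f)) (q))))))
2. (w (h (s (f) (w (h (f) (h (f) (q))))) (h (w (h (s (f) (f)) (q))) (h (f) (h (s (f) (f)) (q))))))  →  (w (h (w (h (f) (h (f) (q)))) (h (w (h (s (f) (f)) (q))) (h (f) (h (s (f) (f)) (q))))))
3. (w (h (w (h (f) (h (f) (q)))) (h (w (h (s (f) (f)) (q))) (h (f) (h (s (f) (f)) (q))))))  →  (w (h (w (h (f) (h (f) (q)))) (h (w (h (f) (q))) (h (f) (h (s (f) (f)) (q))))))
4. (w (h (w (h (f) (h (f) (q)))) (h (w (h (f) (q))) (h (f) (h (s (f) (f)) (q))))))  →  (w (h (w (h (f) (h (f) (q)))) (h (w (h (f) (q))) (h (f) (h (f) (q))))))
normal form: (w (h (w (h (f) (h (f) (q)))) (h (w (h (f) (q))) (h (f) (h (f) (q))))))


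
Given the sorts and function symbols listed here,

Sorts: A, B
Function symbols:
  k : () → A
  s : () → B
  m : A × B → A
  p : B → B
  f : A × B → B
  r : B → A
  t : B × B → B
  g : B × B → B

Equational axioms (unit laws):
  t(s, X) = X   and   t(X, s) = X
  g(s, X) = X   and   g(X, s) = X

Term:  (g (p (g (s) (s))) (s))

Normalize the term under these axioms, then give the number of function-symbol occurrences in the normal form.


size = 2

1. (g (p (g (s) (s))) (s))  →  (p (g (s) (s)))
2. (p (g (s) (s)))  →  (p (s))
normal form: (p (s))


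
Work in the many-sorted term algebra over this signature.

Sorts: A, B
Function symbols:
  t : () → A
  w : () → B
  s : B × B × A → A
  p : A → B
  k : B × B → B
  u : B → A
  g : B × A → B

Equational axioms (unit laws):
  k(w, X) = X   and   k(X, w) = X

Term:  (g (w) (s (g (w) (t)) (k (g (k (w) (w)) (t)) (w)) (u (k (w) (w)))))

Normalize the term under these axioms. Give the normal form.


1. (g (w) (s (g (w) (t)) (k (g (k (w) (w)) (t)) (w)) (u (k (w) (w)))))  →  (g (w) (s (g (w) (t)) (g (k (w) (w)) (t)) (u (k (w) (w)))))
2. (g (w) (s (g (w) (t)) (g (k (w) (w)) (t)) (u (k (w) (w)))))  →  (g (w) (s (g (w) (t)) (g (w) (t)) (u (k (w) (w)))))
3. (g (w) (s (g (w) (t)) (g (w) (t)) (u (k (w) (w)))))  →  (g (w) (s (g (w) (t)) (g (w) (t)) (u (w))))

normal form = (g (w) (s (g (w) (t)) (g (w) (t)) (u (w))))


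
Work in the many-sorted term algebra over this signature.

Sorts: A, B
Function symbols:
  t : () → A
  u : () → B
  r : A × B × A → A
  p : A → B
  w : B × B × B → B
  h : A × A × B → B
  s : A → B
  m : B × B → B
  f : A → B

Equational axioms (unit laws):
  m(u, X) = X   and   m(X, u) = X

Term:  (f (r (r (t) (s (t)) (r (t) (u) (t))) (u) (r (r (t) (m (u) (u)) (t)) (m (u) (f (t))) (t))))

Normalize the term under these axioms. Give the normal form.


normal form = (f (r (r (t) (s (t)) (r (t) (u) (t))) (u) (r (r (t) (u) (t)) (f (t)) (t))))

1. (f (r (r (t) (s (t)) (r (t) (u) (t))) (u) (r (r (t) (m (u) (u)) (t)) (m (u) (f (t))) (t))))  →  (f (r (r (t) (s (t)) (r (t) (u) (t))) (u) (r (r (t) (u) (t)) (m (u) (f (t))) (t))))
2. (f (r (r (t) (s (t)) (r (t) (u) (t))) (u) (r (r (t) (u) (t)) (m (u) (f (t))) (t))))  →  (f (r (r (t) (s (t)) (r (t) (u) (t))) (u) (r (r (t) (u) (t)) (f (t)) (t))))


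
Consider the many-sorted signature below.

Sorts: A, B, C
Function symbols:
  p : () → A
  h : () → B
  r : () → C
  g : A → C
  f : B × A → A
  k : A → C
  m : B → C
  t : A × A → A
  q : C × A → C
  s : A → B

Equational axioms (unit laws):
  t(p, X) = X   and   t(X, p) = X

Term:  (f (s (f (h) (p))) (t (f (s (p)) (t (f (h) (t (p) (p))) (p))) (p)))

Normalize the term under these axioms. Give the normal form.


normal form = (f (s (f (h) (p))) (f (s (p)) (f (h) (p))))

1. (f (s (f (h) (p))) (t (f (s (p)) (t (f (h) (t (p) (p))) (p))) (p)))  →  (f (s (f (h) (p))) (f (s (p)) (t (f (h) (t (p) (p))) (p))))
2. (f (s (f (h) (p))) (f (s (p)) (t (f (h) (t (p) (p))) (p))))  →  (f (s (f (h) (p))) (f (s (p)) (f (h) (t (p) (p)))))
3. (f (s (f (h) (p))) (f (s (p)) (f (h) (t (p) (p)))))  →  (f (s (f (h) (p))) (f (s (p)) (f (h) (p))))


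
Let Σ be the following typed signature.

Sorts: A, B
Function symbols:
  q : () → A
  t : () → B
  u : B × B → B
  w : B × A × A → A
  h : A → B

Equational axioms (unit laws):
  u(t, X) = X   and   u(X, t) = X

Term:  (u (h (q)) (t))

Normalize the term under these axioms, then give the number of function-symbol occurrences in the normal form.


1. (u (h (q)) (t))  →  (h (q))
normal form: (h (q))

size = 2


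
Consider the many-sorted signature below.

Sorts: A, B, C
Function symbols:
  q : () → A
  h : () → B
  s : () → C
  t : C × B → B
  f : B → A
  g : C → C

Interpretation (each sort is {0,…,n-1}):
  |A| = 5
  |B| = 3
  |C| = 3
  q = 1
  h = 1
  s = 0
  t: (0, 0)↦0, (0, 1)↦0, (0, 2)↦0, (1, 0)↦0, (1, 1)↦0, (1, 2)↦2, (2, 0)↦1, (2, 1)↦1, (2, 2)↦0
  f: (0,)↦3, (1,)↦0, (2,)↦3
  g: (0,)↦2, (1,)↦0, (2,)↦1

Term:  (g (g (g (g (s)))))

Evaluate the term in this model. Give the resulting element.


value = 2

  s = 0
  (g (s)) = g(0,) = 2
  (g (g (s))) = g(2,) = 1
  (g (g (g (s)))) = g(1,) = 0
  (g (g (g (g (s))))) = g(0,) = 2


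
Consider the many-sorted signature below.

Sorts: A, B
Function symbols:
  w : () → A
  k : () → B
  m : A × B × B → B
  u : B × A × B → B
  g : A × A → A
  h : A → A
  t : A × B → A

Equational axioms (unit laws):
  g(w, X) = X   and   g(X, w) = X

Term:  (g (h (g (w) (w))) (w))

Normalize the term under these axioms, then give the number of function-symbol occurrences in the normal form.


size = 2

1. (g (h (g (w) (w))) (w))  →  (h (g (w) (w)))
2. (h (g (w) (w)))  →  (h (w))
normal form: (h (w))


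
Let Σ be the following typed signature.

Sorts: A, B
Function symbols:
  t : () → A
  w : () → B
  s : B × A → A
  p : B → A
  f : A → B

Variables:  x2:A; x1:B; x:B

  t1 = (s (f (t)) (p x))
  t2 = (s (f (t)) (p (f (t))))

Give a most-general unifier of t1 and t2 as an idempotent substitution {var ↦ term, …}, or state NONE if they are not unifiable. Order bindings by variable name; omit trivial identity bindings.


{x ↦ (f (t))}


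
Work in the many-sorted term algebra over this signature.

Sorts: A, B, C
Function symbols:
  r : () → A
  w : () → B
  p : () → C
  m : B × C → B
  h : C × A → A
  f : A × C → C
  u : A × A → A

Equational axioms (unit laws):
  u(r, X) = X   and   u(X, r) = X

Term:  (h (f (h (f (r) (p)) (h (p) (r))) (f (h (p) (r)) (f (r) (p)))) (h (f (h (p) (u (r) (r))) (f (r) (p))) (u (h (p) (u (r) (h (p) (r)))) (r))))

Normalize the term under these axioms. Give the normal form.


1. (h (f (h (f (r) (p)) (h (p) (r))) (f (h (p) (r)) (f (r) (p)))) (h (f (h (p) (u (r) (r))) (f (r) (p))) (u (h (p) (u (r) (h (p) (r)))) (r))))  →  (h (f (h (f (r) (p)) (h (p) (r))) (f (h (p) (r)) (f (r) (p)))) (h (f (h (p) (r)) (f (r) (p))) (u (h (p) (u (r) (h (p) (r)))) (r))))
2. (h (f (h (f (r) (p)) (h (p) (r))) (f (h (p) (r)) (f (r) (p)))) (h (f (h (p) (r)) (f (r) (p))) (u (h (p) (u (r) (h (p) (r)))) (r))))  →  (h (f (h (f (r) (p)) (h (p) (r))) (f (h (p) (r)) (f (r) (p)))) (h (f (h (p) (r)) (f (r) (p))) (h (p) (u (r) (h (p) (r))))))
3. (h (f (h (f (r) (p)) (h (p) (r))) (f (h (p) (r)) (f (r) (p)))) (h (f (h (p) (r)) (f (r) (p))) (h (p) (u (r) (h (p) (r))))))  →  (h (f (h (f (r) (p)) (h (p) (r))) (f (h (p) (r)) (f (r) (p)))) (h (f (h (p) (r)) (f (r) (p))) (h (p) (h (p) (r)))))

normal form = (h (f (h (f (r) (p)) (h (p) (r))) (f (h (p) (r)) (f (r) (p)))) (h (f (h (p) (r)) (f (r) (p))) (h (p) (h (p) (r)))))


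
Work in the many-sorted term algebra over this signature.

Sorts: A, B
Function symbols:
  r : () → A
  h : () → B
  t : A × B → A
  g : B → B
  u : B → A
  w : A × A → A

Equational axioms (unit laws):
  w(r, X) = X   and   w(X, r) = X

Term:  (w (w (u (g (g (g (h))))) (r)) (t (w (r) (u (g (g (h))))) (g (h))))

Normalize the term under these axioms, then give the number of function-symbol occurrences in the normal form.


size = 13

1. (w (w (u (g (g (g (h))))) (r)) (t (w (r) (u (g (g (h))))) (g (h))))  →  (w (u (g (g (g (h))))) (t (w (r) (u (g (g (h))))) (g (h))))
2. (w (u (g (g (g (h))))) (t (w (r) (u (g (g (h))))) (g (h))))  →  (w (u (g (g (g (h))))) (t (u (g (g (h)))) (g (h))))
normal form: (w (u (g (g (g (h))))) (t (u (g (g (h)))) (g (h))))


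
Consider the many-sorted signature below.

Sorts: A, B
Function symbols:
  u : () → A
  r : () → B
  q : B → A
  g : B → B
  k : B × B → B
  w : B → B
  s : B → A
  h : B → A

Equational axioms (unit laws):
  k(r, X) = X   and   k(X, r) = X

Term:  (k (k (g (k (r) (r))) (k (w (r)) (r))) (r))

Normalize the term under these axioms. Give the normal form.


1. (k (k (g (k (r) (r))) (k (w (r)) (r))) (r))  →  (k (g (k (r) (r))) (k (w (r)) (r)))
2. (k (g (k (r) (r))) (k (w (r)) (r)))  →  (k (g (r)) (k (w (r)) (r)))
3. (k (g (r)) (k (w (r)) (r)))  →  (k (g (r)) (w (r)))

normal form = (k (g (r)) (w (r)))


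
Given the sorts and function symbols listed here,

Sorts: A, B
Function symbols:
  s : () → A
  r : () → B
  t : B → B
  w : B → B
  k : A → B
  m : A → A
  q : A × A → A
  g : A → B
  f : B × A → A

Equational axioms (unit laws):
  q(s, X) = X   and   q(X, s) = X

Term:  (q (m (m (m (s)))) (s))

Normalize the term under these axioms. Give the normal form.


normal form = (m (m (m (s))))

1. (q (m (m (m (s)))) (s))  →  (m (m (m (s))))


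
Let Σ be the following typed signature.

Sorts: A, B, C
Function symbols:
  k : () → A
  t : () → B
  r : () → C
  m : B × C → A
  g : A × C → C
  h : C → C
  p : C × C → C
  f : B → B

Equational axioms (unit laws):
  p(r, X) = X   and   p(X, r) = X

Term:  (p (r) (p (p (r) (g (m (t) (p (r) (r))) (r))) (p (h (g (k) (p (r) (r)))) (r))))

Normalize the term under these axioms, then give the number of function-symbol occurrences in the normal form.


size = 10

1. (p (r) (p (p (r) (g (m (t) (p (r) (r))) (r))) (p (h (g (k) (p (r) (r)))) (r))))  →  (p (p (r) (g (m (t) (p (r) (r))) (r))) (p (h (g (k) (p (r) (r)))) (r)))
2. (p (p (r) (g (m (t) (p (r) (r))) (r))) (p (h (g (k) (p (r) (r)))) (r)))  →  (p (g (m (t) (p (r) (r))) (r)) (p (h (g (k) (p (r) (r)))) (r)))
3. (p (g (m (t) (p (r) (r))) (r)) (p (h (g (k) (p (r) (r)))) (r)))  →  (p (g (m (t) (r)) (r)) (p (h (g (k) (p (r) (r)))) (r)))
4. (p (g (m (t) (r)) (r)) (p (h (g (k) (p (r) (r)))) (r)))  →  (p (g (m (t) (r)) (r)) (h (g (k) (p (r) (r)))))
5. (p (g (m (t) (r)) (r)) (h (g (k) (p (r) (r)))))  →  (p (g (m (t) (r)) (r)) (h (g (k) (r))))
normal form: (p (g (m (t) (r)) (r)) (h (g (k) (r))))


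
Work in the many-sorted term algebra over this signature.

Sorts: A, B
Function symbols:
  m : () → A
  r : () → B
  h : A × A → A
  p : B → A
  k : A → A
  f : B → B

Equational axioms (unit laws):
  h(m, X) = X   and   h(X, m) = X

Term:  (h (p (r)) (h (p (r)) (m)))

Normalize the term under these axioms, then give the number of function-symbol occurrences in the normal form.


1. (h (p (r)) (h (p (r)) (m)))  →  (h (p (r)) (p (r)))
normal form: (h (p (r)) (p (r)))

size = 5


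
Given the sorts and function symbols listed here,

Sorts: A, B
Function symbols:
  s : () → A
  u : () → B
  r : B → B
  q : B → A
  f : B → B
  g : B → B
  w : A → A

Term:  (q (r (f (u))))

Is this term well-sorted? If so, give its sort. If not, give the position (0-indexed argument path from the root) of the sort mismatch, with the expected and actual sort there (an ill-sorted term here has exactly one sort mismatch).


      (u) : B
    (f (u)) : B
  (r (f (u))) : B
(q (r (f (u)))) : A

well-sorted; sort = A


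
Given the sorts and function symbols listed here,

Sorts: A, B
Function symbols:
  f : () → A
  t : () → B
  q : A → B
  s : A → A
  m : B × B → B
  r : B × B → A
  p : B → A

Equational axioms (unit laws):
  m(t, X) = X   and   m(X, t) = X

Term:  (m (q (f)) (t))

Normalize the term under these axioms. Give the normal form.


1. (m (q (f)) (t))  →  (q (f))

normal form = (q (f))


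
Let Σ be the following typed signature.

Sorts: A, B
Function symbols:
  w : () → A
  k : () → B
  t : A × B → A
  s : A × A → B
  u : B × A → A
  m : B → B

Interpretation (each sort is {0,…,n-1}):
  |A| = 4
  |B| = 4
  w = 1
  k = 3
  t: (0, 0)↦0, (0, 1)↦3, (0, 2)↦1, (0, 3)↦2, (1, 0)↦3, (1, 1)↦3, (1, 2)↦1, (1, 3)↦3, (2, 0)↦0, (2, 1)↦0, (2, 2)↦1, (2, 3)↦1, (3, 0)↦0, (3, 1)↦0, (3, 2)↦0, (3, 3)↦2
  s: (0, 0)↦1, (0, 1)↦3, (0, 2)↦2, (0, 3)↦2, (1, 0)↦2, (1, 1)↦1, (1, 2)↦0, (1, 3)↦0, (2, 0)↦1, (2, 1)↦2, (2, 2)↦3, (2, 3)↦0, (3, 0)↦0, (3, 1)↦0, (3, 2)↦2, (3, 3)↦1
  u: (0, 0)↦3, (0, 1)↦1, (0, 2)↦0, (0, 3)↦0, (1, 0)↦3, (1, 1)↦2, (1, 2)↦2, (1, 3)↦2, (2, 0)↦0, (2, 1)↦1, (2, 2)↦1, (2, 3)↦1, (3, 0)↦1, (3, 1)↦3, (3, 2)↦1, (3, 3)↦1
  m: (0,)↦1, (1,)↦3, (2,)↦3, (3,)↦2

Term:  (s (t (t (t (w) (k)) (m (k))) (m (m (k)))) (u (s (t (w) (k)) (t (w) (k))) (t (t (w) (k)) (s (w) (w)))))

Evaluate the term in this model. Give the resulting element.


value = 0

  w = 1
  k = 3
  (t (w) (k)) = t(1, 3) = 3
  k = 3
  (m (k)) = m(3,) = 2
  (t (t (w) (k)) (m (k))) = t(3, 2) = 0
  k = 3
  (m (k)) = m(3,) = 2
  (m (m (k))) = m(2,) = 3
  (t (t (t (w) (k)) (m (k))) (m (m (k)))) = t(0, 3) = 2
  w = 1
  k = 3
  (t (w) (k)) = t(1, 3) = 3
  w = 1
  k = 3
  (t (w) (k)) = t(1, 3) = 3
  (s (t (w) (k)) (t (w) (k))) = s(3, 3) = 1
  w = 1
  k = 3
  (t (w) (k)) = t(1, 3) = 3
  w = 1
  w = 1
  (s (w) (w)) = s(1, 1) = 1
  (t (t (w) (k)) (s (w) (w))) = t(3, 1) = 0
  (u (s (t (w) (k)) (t (w) (k))) (t (t (w) (k)) (s (w) (w)))) = u(1, 0) = 3
  (s (t (t (t (w) (k)) (m (k))) (m (m (k)))) (u (s (t (w) (k)) (t (w) (k))) (t (t (w) (k)) (s (w) (w))))) = s(2, 3) = 0


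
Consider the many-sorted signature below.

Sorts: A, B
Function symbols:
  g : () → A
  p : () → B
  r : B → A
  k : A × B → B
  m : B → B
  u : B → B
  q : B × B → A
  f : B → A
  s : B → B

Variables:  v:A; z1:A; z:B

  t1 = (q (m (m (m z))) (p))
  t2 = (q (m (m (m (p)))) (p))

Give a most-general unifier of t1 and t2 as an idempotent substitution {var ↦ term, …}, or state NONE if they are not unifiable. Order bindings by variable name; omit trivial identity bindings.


{z ↦ (p)}


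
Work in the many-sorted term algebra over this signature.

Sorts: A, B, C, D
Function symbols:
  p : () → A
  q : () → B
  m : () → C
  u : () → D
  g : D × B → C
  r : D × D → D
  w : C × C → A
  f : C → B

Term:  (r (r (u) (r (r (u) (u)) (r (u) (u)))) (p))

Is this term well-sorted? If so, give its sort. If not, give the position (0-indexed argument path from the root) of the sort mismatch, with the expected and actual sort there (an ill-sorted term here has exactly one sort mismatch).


ill-sorted at position [1]: expected D, got A

    (u) : D
        (u) : D
        (u) : D
      (r (u) (u)) : D
        (u) : D
        (u) : D
      (r (u) (u)) : D
    (r (r (u) (u)) (r (u) (u))) : D
  (r (u) (r (r (u) (u)) (r (u) (u)))) : D
  (p) : A
(r (r (u) (r (r (u) (u)) (r (u) (u)))) (p)) : ✗ arg 1 at [1] has sort A, expected D


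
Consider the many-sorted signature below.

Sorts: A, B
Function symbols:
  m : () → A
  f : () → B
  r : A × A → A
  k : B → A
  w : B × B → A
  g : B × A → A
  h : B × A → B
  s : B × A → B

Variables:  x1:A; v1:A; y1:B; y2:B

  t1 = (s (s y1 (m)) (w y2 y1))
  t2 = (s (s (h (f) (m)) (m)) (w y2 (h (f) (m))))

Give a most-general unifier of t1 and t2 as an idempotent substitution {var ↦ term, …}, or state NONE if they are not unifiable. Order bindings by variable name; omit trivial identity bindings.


{y1 ↦ (h (f) (m))}


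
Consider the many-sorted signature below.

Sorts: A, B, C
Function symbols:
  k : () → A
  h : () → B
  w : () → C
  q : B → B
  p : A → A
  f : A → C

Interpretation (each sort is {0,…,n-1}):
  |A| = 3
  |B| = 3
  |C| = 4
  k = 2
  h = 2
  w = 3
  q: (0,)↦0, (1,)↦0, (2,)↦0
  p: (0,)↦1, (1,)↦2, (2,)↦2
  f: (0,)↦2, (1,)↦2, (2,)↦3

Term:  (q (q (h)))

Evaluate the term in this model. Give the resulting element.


value = 0

  h = 2
  (q (h)) = q(2,) = 0
  (q (q (h))) = q(0,) = 0


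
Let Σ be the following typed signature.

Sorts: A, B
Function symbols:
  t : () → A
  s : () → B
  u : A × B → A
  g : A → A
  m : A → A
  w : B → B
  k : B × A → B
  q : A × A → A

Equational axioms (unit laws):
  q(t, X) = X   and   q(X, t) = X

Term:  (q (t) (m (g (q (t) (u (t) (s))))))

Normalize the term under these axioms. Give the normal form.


1. (q (t) (m (g (q (t) (u (t) (s))))))  →  (m (g (q (t) (u (t) (s)))))
2. (m (g (q (t) (u (t) (s)))))  →  (m (g (u (t) (s))))

normal form = (m (g (u (t) (s))))


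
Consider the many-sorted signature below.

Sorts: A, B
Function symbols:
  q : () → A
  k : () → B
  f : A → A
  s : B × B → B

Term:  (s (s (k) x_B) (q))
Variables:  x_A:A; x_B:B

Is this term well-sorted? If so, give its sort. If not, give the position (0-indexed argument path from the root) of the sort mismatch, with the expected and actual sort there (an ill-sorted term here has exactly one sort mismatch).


    (k) : B
    x_B : B
  (s (k) x_B) : B
  (q) : A
(s (s (k) x_B) (q)) : ✗ arg 1 at [1] has sort A, expected B

ill-sorted at position [1]: expected B, got A


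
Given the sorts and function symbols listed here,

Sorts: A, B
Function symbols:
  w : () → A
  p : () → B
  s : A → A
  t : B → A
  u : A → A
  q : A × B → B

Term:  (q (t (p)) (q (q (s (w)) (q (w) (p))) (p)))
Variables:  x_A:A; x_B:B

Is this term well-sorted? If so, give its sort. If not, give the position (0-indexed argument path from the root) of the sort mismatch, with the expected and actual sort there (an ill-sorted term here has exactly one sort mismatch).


ill-sorted at position [1, 0]: expected A, got B

    (p) : B
  (t (p)) : A
        (w) : A
      (s (w)) : A
        (w) : A
        (p) : B
      (q (w) (p)) : B
    (q (s (w)) (q (w) (p))) : B
    (p) : B
  (q (q (s (w)) (q (w) (p))) (p)) : ✗ arg 0 at [1, 0] has sort B, expected A


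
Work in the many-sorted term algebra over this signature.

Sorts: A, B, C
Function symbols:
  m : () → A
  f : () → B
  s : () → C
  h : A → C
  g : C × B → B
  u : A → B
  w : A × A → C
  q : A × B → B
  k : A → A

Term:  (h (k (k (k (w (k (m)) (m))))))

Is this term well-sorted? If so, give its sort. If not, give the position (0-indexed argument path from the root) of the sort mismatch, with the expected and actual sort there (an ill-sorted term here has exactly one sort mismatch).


ill-sorted at position [0, 0, 0, 0]: expected A, got C

            (m) : A
          (k (m)) : A
          (m) : A
        (w (k (m)) (m)) : C
      (k (w (k (m)) (m))) : ✗ arg 0 at [0, 0, 0, 0] has sort C, expected A


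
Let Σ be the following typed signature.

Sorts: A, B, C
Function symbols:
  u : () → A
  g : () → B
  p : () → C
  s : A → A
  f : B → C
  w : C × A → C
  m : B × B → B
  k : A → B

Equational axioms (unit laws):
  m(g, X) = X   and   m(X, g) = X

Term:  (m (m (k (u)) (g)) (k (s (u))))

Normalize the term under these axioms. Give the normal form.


normal form = (m (k (u)) (k (s (u))))

1. (m (m (k (u)) (g)) (k (s (u))))  →  (m (k (u)) (k (s (u))))


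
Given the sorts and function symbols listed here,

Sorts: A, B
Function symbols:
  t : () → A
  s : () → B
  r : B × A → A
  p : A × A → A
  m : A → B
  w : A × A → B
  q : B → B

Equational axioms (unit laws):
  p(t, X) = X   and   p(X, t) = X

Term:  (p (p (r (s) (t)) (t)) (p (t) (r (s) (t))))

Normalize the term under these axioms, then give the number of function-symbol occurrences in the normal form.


size = 7

1. (p (p (r (s) (t)) (t)) (p (t) (r (s) (t))))  →  (p (r (s) (t)) (p (t) (r (s) (t))))
2. (p (r (s) (t)) (p (t) (r (s) (t))))  →  (p (r (s) (t)) (r (s) (t)))
normal form: (p (r (s) (t)) (r (s) (t)))


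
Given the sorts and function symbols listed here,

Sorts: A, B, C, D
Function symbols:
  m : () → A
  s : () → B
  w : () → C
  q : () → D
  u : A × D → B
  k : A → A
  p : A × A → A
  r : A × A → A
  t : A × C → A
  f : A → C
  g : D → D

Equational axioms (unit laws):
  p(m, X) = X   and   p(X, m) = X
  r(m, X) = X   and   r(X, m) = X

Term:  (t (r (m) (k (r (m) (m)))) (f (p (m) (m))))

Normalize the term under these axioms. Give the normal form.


1. (t (r (m) (k (r (m) (m)))) (f (p (m) (m))))  →  (t (k (r (m) (m))) (f (p (m) (m))))
2. (t (k (r (m) (m))) (f (p (m) (m))))  →  (t (k (m)) (f (p (m) (m))))
3. (t (k (m)) (f (p (m) (m))))  →  (t (k (m)) (f (m)))

normal form = (t (k (m)) (f (m)))


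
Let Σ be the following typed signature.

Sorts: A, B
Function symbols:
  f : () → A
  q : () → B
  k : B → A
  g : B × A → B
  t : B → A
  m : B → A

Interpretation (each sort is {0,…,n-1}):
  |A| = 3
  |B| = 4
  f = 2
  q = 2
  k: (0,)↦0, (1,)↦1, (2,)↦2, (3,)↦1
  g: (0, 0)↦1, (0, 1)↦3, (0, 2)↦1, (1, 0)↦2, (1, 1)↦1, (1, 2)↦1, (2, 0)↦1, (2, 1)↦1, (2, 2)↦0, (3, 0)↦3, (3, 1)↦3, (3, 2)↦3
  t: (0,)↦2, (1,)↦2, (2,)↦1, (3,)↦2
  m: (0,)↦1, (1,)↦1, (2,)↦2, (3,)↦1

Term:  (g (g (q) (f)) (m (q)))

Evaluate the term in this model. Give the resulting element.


  q = 2
  f = 2
  (g (q) (f)) = g(2, 2) = 0
  q = 2
  (m (q)) = m(2,) = 2
  (g (g (q) (f)) (m (q))) = g(0, 2) = 1

value = 1


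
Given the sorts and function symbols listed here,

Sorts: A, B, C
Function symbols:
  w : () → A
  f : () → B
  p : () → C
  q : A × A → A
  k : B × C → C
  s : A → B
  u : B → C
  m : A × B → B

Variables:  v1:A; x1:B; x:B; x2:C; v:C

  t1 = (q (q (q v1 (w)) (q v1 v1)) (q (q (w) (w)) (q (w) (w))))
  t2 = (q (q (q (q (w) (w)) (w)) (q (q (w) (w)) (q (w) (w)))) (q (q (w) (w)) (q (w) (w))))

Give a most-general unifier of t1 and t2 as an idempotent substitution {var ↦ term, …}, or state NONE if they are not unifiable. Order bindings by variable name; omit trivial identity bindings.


{v1 ↦ (q (w) (w))}


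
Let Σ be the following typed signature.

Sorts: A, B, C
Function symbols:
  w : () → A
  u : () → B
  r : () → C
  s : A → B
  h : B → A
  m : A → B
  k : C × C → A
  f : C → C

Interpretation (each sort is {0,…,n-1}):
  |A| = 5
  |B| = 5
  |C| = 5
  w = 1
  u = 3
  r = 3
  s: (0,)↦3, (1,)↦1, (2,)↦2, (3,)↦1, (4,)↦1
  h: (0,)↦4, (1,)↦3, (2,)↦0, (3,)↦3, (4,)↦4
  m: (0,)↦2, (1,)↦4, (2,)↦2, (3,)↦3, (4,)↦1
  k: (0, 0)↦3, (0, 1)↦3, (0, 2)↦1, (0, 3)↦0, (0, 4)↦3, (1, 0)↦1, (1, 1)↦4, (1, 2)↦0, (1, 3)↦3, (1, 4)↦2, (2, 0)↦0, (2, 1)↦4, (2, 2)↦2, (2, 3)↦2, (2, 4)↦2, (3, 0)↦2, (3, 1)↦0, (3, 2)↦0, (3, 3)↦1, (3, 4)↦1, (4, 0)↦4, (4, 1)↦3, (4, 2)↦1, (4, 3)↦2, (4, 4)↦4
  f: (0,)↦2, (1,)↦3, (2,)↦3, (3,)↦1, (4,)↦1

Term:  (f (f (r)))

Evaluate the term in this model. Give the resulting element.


value = 3

  r = 3
  (f (r)) = f(3,) = 1
  (f (f (r))) = f(1,) = 3


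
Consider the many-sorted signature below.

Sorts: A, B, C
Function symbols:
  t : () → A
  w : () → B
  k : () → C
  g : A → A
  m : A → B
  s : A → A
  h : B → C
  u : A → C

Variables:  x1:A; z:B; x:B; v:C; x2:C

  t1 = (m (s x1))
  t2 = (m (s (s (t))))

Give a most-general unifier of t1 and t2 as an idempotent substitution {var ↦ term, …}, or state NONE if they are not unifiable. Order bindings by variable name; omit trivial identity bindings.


{x1 ↦ (s (t))}


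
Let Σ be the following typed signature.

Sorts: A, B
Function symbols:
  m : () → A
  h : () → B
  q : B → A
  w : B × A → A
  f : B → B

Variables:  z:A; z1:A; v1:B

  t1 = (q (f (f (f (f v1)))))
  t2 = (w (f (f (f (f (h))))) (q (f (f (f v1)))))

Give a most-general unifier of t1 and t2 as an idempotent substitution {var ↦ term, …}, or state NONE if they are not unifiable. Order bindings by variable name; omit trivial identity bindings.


head clash or occurs-check failure — not unifiable

NONE (not unifiable)


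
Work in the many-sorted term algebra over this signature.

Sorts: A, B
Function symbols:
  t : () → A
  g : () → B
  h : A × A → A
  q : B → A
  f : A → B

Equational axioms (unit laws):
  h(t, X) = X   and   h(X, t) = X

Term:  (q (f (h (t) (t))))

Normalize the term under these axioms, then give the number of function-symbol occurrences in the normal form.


size = 3

1. (q (f (h (t) (t))))  →  (q (f (t)))
normal form: (q (f (t)))
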